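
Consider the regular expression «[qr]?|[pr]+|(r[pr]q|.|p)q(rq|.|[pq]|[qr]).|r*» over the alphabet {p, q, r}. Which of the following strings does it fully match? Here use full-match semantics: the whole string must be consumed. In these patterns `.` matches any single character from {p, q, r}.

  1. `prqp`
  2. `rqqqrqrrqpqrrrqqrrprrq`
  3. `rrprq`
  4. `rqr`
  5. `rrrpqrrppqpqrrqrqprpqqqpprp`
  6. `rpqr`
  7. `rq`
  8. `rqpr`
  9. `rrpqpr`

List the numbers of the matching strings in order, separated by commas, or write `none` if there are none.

1 → no match
2 → no match
3 → no match
4 → no match
5 → no match
6 → no match
7 → no match
8 → match
9 → no match

8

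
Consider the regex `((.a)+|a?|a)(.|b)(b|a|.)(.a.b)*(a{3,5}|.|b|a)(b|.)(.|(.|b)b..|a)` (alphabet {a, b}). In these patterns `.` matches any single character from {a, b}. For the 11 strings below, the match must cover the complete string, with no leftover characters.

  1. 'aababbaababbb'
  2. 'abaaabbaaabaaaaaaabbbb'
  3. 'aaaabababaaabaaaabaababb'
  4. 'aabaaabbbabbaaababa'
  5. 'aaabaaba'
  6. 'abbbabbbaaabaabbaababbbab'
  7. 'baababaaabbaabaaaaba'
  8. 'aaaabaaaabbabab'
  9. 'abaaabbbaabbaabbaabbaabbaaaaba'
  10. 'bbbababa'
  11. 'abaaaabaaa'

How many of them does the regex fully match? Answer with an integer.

1 → no match
2 → no match
3 → no match
4 → match
5 → no match
6 → no match
7 → no match
8 → no match
9 → no match
10 → no match
11 → match
Total matched: 2

2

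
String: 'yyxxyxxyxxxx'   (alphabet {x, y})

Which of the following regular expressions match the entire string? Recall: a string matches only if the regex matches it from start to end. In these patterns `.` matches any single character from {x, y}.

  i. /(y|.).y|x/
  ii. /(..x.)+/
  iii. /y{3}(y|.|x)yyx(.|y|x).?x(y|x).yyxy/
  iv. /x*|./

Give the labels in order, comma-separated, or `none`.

i → no match
ii → match
iii → no match — must end with 'yyxy'
iv → no match

ii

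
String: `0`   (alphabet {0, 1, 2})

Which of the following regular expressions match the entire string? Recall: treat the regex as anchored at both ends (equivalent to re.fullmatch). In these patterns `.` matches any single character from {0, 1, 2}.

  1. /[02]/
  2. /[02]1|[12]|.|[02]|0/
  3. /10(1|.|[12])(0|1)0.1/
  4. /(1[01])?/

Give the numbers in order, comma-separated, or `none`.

1 → match
2 → match
3 → no match — must start with `10`
4 → no match

1, 2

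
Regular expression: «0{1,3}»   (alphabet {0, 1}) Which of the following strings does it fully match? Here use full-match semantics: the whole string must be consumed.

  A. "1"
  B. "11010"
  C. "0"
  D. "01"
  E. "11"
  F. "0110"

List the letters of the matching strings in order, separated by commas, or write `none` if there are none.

A → no match — must start with "0"
B → no match — must start with "0"
C → match
D → no match — must end with "0"
E → no match — must start with "0"
F → no match

C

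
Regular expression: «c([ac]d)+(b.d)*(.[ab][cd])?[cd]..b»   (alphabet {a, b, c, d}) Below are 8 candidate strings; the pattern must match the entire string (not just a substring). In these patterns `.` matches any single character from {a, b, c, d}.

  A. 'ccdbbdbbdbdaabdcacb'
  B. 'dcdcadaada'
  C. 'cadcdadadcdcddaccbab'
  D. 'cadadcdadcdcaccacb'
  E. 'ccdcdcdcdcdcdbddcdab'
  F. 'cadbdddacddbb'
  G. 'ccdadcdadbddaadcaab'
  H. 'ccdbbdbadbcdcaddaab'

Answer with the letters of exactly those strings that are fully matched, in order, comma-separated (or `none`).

C, D, E, F, G, H

A → no match
B → no match — must start with 'c'
C → match
D → match
E → match
F → match
G → match
H → match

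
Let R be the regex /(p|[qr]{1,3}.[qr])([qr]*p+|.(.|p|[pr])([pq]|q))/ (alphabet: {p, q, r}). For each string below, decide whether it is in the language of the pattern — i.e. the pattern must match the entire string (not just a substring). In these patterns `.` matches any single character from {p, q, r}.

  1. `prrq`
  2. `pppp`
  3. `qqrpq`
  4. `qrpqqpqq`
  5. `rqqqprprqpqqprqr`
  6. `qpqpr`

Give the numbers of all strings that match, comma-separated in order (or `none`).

1, 2

1. `prrq` → match
2. `pppp` → match
3. `qqrpq` → no match
4. `qrpqqpqq` → no match
5 → no match
6. `qpqpr` → no match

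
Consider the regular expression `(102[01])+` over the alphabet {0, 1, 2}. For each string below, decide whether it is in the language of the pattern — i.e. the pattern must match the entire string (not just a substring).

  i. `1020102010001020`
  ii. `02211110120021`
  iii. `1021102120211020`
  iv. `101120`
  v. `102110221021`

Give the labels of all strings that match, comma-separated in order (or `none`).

none

i → no match
ii → no match — must start with `102`
iii → no match
iv → no match — must start with `102`
v → no match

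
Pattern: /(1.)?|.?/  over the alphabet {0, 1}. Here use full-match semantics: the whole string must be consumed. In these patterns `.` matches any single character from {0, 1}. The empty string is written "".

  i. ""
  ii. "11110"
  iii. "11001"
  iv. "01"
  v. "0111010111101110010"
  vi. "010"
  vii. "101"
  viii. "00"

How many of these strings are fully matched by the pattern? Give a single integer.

1

i. "" → match
ii. "11110" → no match
iii. "11001" → no match
iv. "01" → no match
v → no match
vi. "010" → no match
vii. "101" → no match
viii. "00" → no match
Total matched: 1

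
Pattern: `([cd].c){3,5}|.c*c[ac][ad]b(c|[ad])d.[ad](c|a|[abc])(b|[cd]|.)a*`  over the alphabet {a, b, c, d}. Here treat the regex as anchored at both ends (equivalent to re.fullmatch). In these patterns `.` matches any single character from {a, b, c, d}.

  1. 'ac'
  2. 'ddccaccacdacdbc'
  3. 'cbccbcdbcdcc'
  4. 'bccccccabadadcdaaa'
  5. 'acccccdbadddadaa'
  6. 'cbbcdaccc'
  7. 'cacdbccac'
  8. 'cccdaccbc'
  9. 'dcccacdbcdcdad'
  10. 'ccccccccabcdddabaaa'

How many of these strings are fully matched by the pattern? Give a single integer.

7

1 → no match
2 → match
3 → match
4 → match
5 → match
6 → no match
7 → match
8 → match
9 → no match
10 → match
Total matched: 7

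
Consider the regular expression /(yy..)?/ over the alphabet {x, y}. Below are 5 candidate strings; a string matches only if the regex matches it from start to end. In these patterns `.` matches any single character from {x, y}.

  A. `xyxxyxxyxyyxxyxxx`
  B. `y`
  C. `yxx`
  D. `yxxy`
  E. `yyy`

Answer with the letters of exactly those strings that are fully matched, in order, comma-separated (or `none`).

none

A → no match
B → no match
C → no match
D → no match
E → no match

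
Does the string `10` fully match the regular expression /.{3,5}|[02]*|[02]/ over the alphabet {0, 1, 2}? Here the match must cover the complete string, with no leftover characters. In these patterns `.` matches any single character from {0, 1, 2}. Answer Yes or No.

No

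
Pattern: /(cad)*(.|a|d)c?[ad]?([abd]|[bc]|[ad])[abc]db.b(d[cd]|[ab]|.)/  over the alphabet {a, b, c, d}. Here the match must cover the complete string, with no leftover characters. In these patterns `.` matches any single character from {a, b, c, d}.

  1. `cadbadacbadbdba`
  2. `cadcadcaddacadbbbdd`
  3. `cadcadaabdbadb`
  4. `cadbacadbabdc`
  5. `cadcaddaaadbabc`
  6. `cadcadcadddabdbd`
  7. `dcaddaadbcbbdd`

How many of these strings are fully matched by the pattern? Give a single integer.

1 → no match
2 → match
3 → no match
4 → match
5 → match
6 → no match
7 → no match
Total matched: 3

3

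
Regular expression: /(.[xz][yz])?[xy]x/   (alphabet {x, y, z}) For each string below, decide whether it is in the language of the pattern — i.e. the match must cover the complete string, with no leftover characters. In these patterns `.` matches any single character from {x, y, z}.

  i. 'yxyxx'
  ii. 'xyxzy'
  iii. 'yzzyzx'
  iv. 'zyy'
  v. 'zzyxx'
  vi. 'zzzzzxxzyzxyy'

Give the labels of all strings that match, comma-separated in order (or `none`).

i → match
ii → no match — must end with 'x'
iii → no match
iv → no match — must end with 'x'
v → match
vi → no match — must end with 'x'

i, v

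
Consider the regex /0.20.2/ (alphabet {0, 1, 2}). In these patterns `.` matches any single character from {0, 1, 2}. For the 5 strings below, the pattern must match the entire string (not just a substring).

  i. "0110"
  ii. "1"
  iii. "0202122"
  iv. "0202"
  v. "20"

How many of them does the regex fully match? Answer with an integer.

0

i. "0110" → no match — must end with "2"
ii. "1" → no match — must start with "0"
iii. "0202122" → no match
iv. "0202" → no match
v. "20" → no match — must start with "0"
Total matched: 0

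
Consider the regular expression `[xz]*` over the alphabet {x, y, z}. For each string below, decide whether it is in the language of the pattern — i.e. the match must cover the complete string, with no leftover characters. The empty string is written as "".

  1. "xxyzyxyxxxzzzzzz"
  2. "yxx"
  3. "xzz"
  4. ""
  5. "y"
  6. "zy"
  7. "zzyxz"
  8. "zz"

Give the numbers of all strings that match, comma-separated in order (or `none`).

1 → no match
2 → no match
3 → match
4 → match
5 → no match
6 → no match
7 → no match
8 → match

3, 4, 8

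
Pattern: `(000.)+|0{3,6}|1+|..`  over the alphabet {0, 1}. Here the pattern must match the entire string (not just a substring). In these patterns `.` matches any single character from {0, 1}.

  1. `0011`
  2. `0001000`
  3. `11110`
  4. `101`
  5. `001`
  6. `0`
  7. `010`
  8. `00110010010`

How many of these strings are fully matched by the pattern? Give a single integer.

0

1 → no match
2 → no match
3 → no match
4 → no match
5 → no match
6 → no match
7 → no match
8 → no match
Total matched: 0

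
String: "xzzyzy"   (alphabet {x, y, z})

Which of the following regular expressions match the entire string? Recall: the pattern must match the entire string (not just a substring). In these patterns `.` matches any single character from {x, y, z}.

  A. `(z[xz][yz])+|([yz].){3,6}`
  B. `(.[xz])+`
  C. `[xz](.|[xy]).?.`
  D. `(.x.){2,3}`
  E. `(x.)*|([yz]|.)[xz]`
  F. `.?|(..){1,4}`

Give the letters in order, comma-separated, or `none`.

A → no match
B → no match
C → no match
D → no match
E → no match
F → match

F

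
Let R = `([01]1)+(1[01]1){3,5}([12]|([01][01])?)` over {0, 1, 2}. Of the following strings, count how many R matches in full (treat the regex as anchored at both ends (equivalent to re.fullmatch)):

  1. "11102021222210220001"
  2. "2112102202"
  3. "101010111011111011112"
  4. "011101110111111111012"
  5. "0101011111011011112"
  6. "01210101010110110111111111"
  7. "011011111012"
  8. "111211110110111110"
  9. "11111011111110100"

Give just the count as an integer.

2

1 → no match
2 → no match
3 → no match
4 → no match
5 → match
6 → no match
7 → match
8 → no match
9 → no match
Total matched: 2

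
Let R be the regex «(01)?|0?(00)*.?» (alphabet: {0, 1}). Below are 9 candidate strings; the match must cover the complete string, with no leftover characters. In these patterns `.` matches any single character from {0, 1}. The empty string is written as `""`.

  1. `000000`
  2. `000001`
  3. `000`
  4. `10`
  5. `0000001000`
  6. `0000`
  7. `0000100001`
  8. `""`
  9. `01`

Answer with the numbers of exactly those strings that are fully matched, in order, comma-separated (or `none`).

1, 2, 3, 6, 8, 9

1. `000000` → match
2. `000001` → match
3. `000` → match
4. `10` → no match
5. `0000001000` → no match
6. `0000` → match
7. `0000100001` → no match
8. `""` → match
9. `01` → match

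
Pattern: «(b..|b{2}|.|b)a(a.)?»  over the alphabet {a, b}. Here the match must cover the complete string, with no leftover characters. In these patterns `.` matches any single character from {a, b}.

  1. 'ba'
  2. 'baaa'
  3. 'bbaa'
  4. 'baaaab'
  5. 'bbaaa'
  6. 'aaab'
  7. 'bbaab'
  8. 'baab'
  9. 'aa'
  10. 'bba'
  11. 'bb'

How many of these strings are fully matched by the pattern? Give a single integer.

1 → match
2 → match
3 → match
4 → match
5 → match
6 → match
7 → match
8 → match
9 → match
10 → match
11 → no match
Total matched: 10

10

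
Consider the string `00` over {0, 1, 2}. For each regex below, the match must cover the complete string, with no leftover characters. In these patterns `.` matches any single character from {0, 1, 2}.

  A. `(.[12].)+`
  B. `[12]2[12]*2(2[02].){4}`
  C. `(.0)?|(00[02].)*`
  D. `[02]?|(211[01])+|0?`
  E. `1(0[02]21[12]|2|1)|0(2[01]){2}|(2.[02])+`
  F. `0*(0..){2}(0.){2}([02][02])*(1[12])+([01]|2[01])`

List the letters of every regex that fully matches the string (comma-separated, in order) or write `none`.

A → no match
B → no match
C → match
D → no match
E → no match
F → no match

C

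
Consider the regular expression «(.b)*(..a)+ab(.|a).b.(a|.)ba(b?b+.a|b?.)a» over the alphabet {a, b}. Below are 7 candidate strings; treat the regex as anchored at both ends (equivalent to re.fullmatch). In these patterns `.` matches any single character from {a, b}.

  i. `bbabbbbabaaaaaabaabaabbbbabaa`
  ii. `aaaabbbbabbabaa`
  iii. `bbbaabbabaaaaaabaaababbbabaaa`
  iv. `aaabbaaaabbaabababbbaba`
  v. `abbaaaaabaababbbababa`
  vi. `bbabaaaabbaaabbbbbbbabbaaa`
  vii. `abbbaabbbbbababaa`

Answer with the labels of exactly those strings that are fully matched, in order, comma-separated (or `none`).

i → no match
ii → match
iii → no match
iv → no match
v → no match
vi → no match
vii → match

ii, vii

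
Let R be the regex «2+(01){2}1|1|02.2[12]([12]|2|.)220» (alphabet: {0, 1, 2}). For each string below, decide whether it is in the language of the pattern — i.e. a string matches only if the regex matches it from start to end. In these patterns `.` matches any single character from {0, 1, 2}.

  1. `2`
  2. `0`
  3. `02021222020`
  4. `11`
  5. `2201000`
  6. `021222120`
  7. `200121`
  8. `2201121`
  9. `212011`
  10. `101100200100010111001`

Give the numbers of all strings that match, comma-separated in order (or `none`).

1 → no match
2 → no match
3 → no match
4 → no match
5 → no match
6 → no match
7 → no match
8 → no match
9 → no match
10 → no match

none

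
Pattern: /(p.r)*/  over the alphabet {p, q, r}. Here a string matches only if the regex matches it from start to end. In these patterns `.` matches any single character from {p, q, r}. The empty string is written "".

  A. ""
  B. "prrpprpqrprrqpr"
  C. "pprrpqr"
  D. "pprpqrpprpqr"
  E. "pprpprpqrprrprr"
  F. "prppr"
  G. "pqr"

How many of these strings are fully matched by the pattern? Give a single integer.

4

A → match
B → no match
C → no match
D → match
E → match
F → no match
G → match
Total matched: 4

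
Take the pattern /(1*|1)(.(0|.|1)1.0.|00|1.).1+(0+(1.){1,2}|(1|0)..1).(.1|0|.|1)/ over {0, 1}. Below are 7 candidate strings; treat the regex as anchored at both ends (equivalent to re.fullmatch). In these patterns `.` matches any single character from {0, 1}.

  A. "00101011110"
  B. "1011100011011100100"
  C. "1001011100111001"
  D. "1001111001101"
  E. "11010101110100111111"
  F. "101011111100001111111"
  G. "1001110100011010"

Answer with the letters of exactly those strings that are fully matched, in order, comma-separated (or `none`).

D

A → no match
B → no match
C → no match
D → match
E → no match
F → no match
G → no match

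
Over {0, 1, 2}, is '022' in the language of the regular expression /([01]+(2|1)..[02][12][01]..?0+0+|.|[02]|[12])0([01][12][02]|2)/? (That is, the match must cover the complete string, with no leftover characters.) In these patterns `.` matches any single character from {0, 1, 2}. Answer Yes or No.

No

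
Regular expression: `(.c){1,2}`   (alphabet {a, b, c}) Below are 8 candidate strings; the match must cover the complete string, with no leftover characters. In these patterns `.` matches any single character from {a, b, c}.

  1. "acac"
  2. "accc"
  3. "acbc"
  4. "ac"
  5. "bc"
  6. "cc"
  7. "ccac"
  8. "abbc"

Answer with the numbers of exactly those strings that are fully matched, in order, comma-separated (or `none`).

1, 2, 3, 4, 5, 6, 7

1 → match
2 → match
3 → match
4 → match
5 → match
6 → match
7 → match
8 → no match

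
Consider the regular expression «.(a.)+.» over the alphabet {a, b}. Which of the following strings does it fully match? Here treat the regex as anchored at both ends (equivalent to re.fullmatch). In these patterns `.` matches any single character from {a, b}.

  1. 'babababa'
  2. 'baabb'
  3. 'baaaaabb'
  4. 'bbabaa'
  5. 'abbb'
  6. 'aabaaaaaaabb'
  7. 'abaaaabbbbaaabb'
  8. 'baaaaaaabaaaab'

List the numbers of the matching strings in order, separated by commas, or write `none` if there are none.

1. 'babababa' → match
2. 'baabb' → no match
3. 'baaaaabb' → match
4. 'bbabaa' → no match
5. 'abbb' → no match
6. 'aabaaaaaaabb' → match
7 → no match
8 → match

1, 3, 6, 8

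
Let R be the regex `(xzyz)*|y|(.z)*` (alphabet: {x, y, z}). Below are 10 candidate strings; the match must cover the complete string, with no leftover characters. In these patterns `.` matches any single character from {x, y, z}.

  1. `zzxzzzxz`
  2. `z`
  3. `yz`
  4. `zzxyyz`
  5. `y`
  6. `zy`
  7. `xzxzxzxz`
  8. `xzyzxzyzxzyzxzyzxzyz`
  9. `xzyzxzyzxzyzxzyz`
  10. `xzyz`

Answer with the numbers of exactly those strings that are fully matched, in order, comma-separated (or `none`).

1, 3, 5, 7, 8, 9, 10

1. `zzxzzzxz` → match
2. `z` → no match
3. `yz` → match
4. `zzxyyz` → no match
5. `y` → match
6. `zy` → no match
7. `xzxzxzxz` → match
8 → match
9 → match
10. `xzyz` → match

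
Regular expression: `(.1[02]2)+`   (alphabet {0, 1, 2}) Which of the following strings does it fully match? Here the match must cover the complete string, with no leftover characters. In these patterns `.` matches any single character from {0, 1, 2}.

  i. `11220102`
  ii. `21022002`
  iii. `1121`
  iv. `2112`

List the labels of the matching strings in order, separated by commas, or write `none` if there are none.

i. `11220102` → match
ii. `21022002` → no match
iii. `1121` → no match — must end with `2`
iv. `2112` → no match

i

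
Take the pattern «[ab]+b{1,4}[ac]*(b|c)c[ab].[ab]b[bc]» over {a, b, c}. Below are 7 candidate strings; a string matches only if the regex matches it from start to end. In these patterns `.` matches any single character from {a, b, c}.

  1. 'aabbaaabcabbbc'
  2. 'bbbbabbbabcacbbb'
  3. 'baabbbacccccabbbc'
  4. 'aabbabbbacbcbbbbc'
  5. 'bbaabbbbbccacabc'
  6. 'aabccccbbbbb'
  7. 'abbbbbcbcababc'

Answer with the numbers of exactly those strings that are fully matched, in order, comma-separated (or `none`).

1, 2, 3, 4, 5, 6, 7

1 → match
2 → match
3 → match
4 → match
5 → match
6 → match
7 → match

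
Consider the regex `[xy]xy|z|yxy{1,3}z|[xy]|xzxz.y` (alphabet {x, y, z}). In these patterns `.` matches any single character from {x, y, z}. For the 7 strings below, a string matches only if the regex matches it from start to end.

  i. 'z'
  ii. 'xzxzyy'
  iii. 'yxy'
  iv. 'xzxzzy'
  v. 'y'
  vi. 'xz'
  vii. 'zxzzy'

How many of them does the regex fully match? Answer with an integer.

5

i → match
ii → match
iii → match
iv → match
v → match
vi → no match
vii → no match
Total matched: 5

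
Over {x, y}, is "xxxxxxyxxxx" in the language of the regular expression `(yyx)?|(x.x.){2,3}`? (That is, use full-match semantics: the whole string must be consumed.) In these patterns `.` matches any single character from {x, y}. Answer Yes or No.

No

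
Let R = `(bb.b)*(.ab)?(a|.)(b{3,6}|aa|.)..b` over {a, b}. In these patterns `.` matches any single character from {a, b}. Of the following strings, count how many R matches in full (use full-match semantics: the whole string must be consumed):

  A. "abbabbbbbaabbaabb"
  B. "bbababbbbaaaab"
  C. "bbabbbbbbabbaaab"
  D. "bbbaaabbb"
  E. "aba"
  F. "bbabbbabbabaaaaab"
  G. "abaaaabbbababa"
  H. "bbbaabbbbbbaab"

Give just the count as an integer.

2

A → no match
B → no match
C → match
D → no match
E → no match — must end with "b"
F → match
G → no match — must end with "b"
H → no match
Total matched: 2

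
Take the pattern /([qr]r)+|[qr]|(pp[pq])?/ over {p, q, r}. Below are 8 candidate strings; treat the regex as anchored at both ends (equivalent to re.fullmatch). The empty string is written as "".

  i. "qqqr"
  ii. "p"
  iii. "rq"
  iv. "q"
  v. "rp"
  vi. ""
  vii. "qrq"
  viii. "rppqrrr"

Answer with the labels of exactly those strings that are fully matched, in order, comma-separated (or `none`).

i → no match
ii → no match
iii → no match
iv → match
v → no match
vi → match
vii → no match
viii → no match

iv, vi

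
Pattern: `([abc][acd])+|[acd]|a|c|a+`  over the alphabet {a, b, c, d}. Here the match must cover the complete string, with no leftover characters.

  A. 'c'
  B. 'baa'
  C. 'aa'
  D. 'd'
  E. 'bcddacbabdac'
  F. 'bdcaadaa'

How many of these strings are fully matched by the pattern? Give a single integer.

4

A → match
B → no match
C → match
D → match
E → no match
F → match
Total matched: 4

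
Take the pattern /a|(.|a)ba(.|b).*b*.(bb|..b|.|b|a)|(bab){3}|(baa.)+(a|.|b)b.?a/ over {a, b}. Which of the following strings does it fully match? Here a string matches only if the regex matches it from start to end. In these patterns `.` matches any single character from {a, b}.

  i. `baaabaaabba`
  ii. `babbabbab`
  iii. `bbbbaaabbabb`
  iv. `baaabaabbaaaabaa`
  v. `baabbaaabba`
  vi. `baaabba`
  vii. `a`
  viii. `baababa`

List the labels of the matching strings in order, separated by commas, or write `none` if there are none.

i. `baaabaaabba` → match
ii. `babbabbab` → match
iii. `bbbbaaabbabb` → no match
iv → match
v. `baabbaaabba` → match
vi. `baaabba` → match
vii. `a` → match
viii. `baababa` → match

i, ii, iv, v, vi, vii, viii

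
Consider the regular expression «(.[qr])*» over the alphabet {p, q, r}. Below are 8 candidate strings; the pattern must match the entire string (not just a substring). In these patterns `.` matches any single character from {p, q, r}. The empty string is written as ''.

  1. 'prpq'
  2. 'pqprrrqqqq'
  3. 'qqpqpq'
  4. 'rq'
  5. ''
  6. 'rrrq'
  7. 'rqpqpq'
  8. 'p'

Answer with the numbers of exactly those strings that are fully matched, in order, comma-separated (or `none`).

1 → match
2 → match
3 → match
4 → match
5 → match
6 → match
7 → match
8 → no match

1, 2, 3, 4, 5, 6, 7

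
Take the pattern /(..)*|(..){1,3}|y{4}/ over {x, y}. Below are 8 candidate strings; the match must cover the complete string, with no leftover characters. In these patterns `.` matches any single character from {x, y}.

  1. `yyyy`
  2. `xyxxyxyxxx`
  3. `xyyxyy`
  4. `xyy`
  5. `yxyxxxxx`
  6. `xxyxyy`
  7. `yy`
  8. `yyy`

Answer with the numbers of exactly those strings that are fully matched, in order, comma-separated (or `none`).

1, 2, 3, 5, 6, 7

1 → match
2 → match
3 → match
4 → no match
5 → match
6 → match
7 → match
8 → no match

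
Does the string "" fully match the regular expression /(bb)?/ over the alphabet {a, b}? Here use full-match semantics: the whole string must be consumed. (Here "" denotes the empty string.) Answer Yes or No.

Yes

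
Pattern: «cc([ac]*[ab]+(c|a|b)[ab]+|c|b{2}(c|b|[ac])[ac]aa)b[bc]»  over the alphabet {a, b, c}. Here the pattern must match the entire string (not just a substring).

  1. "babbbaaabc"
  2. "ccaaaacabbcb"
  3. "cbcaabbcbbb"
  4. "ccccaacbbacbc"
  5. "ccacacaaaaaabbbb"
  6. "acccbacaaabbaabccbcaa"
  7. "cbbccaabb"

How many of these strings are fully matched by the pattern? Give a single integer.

1

1 → no match — must start with "cc"
2 → no match
3 → no match — must start with "cc"
4 → no match
5 → match
6 → no match — must start with "cc"
7 → no match — must start with "cc"
Total matched: 1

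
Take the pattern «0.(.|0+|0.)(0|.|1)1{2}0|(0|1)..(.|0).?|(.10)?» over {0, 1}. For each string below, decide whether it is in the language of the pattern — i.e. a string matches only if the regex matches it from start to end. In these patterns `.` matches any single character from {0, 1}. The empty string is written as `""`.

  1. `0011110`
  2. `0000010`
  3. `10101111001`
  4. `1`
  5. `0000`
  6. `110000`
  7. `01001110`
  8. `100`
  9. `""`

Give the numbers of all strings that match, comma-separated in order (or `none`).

1. `0011110` → match
2. `0000010` → no match
3. `10101111001` → no match
4. `1` → no match
5. `0000` → match
6. `110000` → no match
7. `01001110` → match
8. `100` → no match
9. `""` → match

1, 5, 7, 9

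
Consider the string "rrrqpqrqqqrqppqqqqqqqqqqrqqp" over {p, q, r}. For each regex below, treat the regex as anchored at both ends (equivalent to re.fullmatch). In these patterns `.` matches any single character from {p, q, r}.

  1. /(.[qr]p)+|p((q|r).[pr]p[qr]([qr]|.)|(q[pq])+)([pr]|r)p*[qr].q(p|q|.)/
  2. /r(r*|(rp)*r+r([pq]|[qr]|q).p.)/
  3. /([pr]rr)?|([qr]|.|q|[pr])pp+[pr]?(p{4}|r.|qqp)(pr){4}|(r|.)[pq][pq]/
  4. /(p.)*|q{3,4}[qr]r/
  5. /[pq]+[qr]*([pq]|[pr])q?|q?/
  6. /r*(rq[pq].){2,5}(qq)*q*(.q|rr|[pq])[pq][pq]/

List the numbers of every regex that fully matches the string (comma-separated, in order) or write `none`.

6

1 → no match
2 → no match
3 → no match
4 → no match
5 → no match
6 → match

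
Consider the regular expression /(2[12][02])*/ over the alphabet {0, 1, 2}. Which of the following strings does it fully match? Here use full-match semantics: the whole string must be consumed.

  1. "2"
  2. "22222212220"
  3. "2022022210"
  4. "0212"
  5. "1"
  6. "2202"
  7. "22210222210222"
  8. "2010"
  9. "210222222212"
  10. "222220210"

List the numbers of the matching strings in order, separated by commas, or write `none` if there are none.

9, 10

1 → no match
2 → no match
3 → no match
4 → no match
5 → no match
6 → no match
7 → no match
8 → no match
9 → match
10 → match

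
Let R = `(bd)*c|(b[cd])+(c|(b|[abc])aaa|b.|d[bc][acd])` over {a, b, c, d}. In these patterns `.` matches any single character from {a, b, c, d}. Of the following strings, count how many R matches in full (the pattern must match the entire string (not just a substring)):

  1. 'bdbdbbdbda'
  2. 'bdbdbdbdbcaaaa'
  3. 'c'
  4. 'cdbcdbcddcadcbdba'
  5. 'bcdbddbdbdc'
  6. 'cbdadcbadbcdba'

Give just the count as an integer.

2

1 → no match
2 → match
3 → match
4 → no match
5 → no match
6 → no match
Total matched: 2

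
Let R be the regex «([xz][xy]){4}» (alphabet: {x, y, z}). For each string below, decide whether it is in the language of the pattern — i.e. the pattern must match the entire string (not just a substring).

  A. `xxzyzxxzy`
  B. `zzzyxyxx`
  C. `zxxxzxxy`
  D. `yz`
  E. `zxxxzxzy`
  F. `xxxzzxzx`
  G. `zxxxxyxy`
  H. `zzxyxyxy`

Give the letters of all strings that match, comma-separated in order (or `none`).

A. `xxzyzxxzy` → no match
B. `zzzyxyxx` → no match
C. `zxxxzxxy` → match
D. `yz` → no match
E. `zxxxzxzy` → match
F. `xxxzzxzx` → no match
G. `zxxxxyxy` → match
H. `zzxyxyxy` → no match

C, E, G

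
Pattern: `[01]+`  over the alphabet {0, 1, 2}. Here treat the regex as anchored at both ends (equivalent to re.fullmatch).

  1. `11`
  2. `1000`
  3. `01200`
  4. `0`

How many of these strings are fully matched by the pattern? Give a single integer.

3

1 → match
2 → match
3 → no match
4 → match
Total matched: 3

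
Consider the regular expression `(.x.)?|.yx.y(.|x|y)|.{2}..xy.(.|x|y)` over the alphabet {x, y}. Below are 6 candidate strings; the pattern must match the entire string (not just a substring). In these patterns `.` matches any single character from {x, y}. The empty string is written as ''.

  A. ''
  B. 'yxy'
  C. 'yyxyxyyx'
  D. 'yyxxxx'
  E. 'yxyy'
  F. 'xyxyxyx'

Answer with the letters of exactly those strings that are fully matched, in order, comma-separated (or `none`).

A. '' → match
B. 'yxy' → match
C. 'yyxyxyyx' → match
D. 'yyxxxx' → no match
E. 'yxyy' → no match
F. 'xyxyxyx' → no match

A, B, C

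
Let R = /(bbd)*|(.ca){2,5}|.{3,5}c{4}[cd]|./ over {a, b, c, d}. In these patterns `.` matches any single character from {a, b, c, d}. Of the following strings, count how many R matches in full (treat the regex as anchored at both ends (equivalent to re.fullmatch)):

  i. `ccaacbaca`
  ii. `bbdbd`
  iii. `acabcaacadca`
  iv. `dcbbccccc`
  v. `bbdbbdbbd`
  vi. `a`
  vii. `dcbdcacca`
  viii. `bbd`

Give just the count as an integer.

5

i → no match
ii → no match
iii → match
iv → match
v → match
vi → match
vii → no match
viii → match
Total matched: 5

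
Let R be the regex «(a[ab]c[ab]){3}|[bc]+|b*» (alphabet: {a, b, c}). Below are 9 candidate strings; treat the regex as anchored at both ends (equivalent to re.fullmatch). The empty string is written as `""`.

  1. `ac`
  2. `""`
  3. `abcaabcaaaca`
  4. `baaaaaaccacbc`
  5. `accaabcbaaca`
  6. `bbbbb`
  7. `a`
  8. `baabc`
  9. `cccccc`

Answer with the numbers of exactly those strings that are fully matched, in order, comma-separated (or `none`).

2, 3, 6, 9

1 → no match
2 → match
3 → match
4 → no match
5 → no match
6 → match
7 → no match
8 → no match
9 → match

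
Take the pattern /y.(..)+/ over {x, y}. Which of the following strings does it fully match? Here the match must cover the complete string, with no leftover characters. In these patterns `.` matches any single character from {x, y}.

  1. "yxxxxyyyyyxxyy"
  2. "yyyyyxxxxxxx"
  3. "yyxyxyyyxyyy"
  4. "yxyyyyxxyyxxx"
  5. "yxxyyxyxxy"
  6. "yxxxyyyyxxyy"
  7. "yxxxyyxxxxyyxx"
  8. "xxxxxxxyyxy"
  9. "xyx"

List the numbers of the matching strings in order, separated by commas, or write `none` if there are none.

1 → match
2 → match
3 → match
4 → no match
5 → match
6 → match
7 → match
8 → no match — must start with "y"
9 → no match — must start with "y"

1, 2, 3, 5, 6, 7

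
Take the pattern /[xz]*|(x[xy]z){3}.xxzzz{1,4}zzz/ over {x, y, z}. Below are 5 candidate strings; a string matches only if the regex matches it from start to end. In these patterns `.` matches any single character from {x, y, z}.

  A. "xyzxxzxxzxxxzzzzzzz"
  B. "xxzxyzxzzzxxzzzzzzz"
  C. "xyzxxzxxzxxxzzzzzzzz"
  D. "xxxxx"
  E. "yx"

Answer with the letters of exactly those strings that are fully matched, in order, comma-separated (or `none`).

A, C, D

A → match
B → no match
C → match
D → match
E → no match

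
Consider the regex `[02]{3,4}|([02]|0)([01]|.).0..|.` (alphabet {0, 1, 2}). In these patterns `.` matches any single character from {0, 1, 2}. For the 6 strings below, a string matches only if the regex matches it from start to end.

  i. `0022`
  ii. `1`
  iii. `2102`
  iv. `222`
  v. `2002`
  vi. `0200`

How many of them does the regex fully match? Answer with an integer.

i → match
ii → match
iii → no match
iv → match
v → match
vi → match
Total matched: 5

5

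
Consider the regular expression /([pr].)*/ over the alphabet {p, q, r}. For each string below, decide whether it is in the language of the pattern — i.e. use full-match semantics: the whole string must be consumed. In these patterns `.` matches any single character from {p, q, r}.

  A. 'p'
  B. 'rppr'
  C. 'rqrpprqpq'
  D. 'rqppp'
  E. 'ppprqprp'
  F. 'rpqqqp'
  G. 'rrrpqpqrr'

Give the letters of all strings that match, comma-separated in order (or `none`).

A → no match
B → match
C → no match
D → no match
E → no match
F → no match
G → no match

B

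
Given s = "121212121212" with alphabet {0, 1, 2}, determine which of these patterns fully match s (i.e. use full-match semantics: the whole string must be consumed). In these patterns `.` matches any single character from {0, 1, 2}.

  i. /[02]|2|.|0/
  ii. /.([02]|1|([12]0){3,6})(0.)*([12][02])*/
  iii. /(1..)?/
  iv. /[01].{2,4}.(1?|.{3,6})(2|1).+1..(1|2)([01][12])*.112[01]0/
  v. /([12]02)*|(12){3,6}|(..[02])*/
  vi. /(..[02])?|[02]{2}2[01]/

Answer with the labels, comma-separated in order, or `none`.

i → no match
ii → match
iii → no match
iv → no match — must end with "0"
v → match
vi → no match

ii, v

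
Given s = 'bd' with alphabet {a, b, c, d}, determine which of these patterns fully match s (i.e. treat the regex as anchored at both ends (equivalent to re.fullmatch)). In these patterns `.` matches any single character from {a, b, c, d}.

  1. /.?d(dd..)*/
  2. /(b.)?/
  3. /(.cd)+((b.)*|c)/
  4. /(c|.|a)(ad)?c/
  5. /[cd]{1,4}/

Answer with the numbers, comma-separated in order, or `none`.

1, 2

1 → match
2 → match
3 → no match
4 → no match — must end with 'c'
5 → no match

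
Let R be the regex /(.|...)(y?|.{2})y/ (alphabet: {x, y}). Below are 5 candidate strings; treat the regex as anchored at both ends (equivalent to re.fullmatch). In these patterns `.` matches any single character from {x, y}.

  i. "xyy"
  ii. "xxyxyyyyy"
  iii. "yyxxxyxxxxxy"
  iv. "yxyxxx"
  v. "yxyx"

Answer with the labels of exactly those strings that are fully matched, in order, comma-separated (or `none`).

i

i → match
ii → no match
iii → no match
iv → no match — must end with "y"
v → no match — must end with "y"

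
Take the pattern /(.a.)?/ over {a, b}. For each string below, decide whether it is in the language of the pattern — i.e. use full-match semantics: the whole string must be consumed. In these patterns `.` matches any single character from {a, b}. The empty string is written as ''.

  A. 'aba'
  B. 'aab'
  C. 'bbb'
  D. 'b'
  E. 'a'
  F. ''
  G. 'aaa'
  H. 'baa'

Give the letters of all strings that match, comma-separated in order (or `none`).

A → no match
B → match
C → no match
D → no match
E → no match
F → match
G → match
H → match

B, F, G, H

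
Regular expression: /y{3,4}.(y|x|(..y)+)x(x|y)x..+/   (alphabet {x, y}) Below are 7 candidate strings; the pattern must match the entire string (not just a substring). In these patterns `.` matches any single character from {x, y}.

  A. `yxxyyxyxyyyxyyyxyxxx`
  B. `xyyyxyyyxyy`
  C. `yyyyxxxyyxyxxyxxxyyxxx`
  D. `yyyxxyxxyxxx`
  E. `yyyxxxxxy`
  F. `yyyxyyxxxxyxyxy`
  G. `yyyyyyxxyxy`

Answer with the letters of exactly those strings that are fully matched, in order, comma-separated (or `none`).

C

A → no match
B → no match — must start with `y`
C → match
D → no match
E → no match
F → no match
G → no match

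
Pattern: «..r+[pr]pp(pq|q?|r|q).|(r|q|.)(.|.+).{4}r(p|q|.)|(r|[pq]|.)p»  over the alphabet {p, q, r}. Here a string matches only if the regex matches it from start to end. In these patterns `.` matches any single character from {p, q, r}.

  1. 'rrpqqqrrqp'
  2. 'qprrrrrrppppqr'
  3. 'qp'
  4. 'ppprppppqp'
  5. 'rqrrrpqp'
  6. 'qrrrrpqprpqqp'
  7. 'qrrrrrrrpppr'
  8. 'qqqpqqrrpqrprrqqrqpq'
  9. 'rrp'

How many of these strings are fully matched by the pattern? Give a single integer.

3

1 → no match
2 → match
3 → match
4 → no match
5 → no match
6 → no match
7 → match
8 → no match
9 → no match
Total matched: 3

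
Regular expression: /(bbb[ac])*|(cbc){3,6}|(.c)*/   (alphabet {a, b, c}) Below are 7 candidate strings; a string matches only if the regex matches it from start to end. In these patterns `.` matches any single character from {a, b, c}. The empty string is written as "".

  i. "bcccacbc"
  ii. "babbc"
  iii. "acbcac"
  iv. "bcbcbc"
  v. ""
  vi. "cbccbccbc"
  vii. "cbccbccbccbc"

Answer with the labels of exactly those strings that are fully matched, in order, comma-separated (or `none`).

i, iii, iv, v, vi, vii

i → match
ii → no match
iii → match
iv → match
v → match
vi → match
vii → match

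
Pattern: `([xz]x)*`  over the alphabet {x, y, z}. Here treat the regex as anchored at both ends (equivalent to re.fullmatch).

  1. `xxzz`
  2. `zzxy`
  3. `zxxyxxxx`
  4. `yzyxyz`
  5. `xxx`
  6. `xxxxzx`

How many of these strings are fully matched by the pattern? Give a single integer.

1 → no match
2 → no match
3 → no match
4 → no match
5 → no match
6 → match
Total matched: 1

1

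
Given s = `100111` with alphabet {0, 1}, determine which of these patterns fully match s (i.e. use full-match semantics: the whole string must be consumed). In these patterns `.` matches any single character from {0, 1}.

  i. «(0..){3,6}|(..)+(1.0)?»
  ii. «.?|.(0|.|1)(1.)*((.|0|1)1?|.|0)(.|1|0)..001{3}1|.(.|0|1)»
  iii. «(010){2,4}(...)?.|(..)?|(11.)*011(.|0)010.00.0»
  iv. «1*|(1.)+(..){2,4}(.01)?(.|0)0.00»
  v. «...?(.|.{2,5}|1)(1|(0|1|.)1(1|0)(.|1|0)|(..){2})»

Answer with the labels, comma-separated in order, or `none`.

i → match
ii → no match
iii → no match
iv → no match
v → match

i, v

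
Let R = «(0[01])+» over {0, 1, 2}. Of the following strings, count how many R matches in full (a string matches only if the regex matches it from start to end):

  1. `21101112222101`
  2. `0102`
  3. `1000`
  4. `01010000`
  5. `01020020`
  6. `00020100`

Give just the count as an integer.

1 → no match — must start with `0`
2 → no match
3 → no match — must start with `0`
4 → match
5 → no match
6 → no match
Total matched: 1

1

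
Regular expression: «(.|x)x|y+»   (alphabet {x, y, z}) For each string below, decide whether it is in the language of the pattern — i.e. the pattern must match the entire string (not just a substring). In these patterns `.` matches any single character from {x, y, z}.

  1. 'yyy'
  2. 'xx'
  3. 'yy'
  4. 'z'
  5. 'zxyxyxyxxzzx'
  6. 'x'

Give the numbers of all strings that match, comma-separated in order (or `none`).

1, 2, 3

1 → match
2 → match
3 → match
4 → no match
5 → no match
6 → no match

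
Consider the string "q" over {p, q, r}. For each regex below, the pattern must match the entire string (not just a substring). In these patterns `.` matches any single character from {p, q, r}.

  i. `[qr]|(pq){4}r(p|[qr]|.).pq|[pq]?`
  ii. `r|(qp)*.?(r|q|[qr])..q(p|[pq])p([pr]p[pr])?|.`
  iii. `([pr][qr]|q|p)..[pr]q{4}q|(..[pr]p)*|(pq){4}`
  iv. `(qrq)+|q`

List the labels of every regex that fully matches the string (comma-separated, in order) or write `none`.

i, ii, iv

i → match
ii → match
iii → no match
iv → match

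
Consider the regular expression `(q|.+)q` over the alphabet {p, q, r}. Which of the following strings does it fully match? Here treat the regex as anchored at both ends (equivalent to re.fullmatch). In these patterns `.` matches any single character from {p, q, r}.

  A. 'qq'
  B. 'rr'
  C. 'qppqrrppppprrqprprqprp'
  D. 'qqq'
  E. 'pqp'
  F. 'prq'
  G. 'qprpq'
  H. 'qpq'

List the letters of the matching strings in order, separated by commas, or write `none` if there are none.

A → match
B → no match — must end with 'q'
C → no match — must end with 'q'
D → match
E → no match — must end with 'q'
F → match
G → match
H → match

A, D, F, G, H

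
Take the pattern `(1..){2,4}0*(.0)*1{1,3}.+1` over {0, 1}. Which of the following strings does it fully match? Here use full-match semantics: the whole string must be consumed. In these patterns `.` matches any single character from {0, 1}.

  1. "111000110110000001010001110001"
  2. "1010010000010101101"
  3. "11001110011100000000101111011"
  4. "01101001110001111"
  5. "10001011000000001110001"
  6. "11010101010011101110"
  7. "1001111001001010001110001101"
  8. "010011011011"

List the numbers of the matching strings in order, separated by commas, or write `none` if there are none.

1 → no match
2 → no match
3 → no match
4 → no match — must start with "1"
5 → no match
6 → no match — must end with "1"
7 → match
8 → no match — must start with "1"

7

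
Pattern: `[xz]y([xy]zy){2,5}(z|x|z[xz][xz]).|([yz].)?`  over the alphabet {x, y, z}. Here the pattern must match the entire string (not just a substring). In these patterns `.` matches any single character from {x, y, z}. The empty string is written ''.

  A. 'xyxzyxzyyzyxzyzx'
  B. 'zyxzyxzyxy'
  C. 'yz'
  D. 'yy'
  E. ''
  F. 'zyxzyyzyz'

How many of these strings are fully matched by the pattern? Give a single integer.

A → match
B → match
C → match
D → match
E → match
F → no match
Total matched: 5

5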